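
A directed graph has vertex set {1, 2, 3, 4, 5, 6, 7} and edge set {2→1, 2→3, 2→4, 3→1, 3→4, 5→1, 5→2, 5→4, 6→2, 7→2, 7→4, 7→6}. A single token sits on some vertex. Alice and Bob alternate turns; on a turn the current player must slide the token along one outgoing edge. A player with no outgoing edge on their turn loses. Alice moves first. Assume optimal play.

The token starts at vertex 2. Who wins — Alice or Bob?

Label each position W (a win for the player to move) or L (a loss). A position with no legal move is L; any other position is W exactly when some move reaches an L, and L when every move reaches a W.
Every edge goes from a vertex to one that appears earlier in the order 1, 4, 3, 2, 5, 6, 7, so processing vertices in that order labels each vertex after all of its successors.
1: no outgoing edge → L
4: no outgoing edge → L
3: reaches L-position 4 → W
2: reaches L-position 4 → W
5: reaches L-position 4 → W
6: only reaches 2(W), which is W → L
7: reaches L-position 6 → W
The starting position 2 is W: Alice should move to 4, handing over an L position.

Alice wins.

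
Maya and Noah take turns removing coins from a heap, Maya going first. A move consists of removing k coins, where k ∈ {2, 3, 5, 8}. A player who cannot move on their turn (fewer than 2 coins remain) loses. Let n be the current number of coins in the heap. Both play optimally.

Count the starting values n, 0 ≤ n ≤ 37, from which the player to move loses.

Label each position W (a win for the player to move) or L (a loss). A position with no legal move is L; any other position is W exactly when some move reaches an L, and L when every move reaches a W.
n=0: no move → L
n=1: no move → L
n=2: reaches L-position 0 → W
n=3: reaches L-position 1 → W
n=4: reaches L-position 1 → W
n=5: reaches L-position 0 → W
n=6: reaches L-position 1 → W
n=7: only reaches 5(W), 4(W), 2(W), all W → L
n=8: reaches L-position 0 → W
n=9: reaches L-position 7 → W
n=10: reaches L-position 7 → W
n=11: only reaches 9(W), 8(W), 6(W), 3(W), all W → L
n=12: reaches L-position 7 → W
n=13: reaches L-position 11 → W
n=14: reaches L-position 11 → W
n=15: reaches L-position 7 → W
n=16: reaches L-position 11 → W
n=17: only reaches 15(W), 14(W), 12(W), 9(W), all W → L
n=18: only reaches 16(W), 15(W), 13(W), 10(W), all W → L
n=19: reaches L-position 17 → W
n=20: reaches L-position 18 → W
n=21: reaches L-position 18 → W
n=22: reaches L-position 17 → W
n=23: reaches L-position 18 → W
n=24: only reaches 22(W), 21(W), 19(W), 16(W), all W → L
n=25: reaches L-position 17 → W
n=26: reaches L-position 24 → W
n=27: reaches L-position 24 → W
n=28: only reaches 26(W), 25(W), 23(W), 20(W), all W → L
n=29: reaches L-position 24 → W
n=30: reaches L-position 28 → W
n=31: reaches L-position 28 → W
n=32: reaches L-position 24 → W
n=33: reaches L-position 28 → W
n=34: only reaches 32(W), 31(W), 29(W), 26(W), all W → L
n=35: only reaches 33(W), 32(W), 30(W), 27(W), all W → L
n=36: reaches L-position 34 → W
n=37: reaches L-position 35 → W
L entries with 0 ≤ n ≤ 37: n = 0, 1, 7, 11, 17, 18, 24, 28, 34, 35; that makes 10.

10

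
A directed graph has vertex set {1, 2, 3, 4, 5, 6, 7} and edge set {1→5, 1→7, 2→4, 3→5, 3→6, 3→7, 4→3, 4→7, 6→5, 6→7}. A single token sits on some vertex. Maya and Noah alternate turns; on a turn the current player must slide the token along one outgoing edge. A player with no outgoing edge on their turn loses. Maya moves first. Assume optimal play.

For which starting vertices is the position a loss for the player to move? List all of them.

Use the standard recursion: the mover loses at a terminal position; elsewhere, the mover wins exactly when some move hands the opponent an L position.
Every edge goes from a vertex to one that appears earlier in the order 7, 5, 6, 3, 1, 4, 2, so processing vertices in that order labels each vertex after all of its successors.
7: no outgoing edge → L
5: no outgoing edge → L
6: →5(L), so W
3: →5(L), so W
1: →5(L), so W
4: →7(L), so W
2: →4(W) only, which is W, so L
Reading off the rows marked L gives the requested list; there are 3 such vertices.

2, 5, 7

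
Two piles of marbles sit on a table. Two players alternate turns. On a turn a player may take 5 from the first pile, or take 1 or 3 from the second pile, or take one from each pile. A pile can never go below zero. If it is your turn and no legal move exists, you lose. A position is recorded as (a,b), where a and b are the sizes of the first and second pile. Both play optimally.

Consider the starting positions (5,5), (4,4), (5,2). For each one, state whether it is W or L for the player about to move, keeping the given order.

(5,5): W, (4,4): L, (5,2): W

Classify positions by backward induction: terminal positions (no move available) are L. From any other position, the mover wins iff some move reaches an L.
No move ever increases a pile, so every position that can arise here has a ≤ 5 and b ≤ 5; it is enough to label the cells with 0 ≤ a ≤ 5 and 0 ≤ b ≤ 5.
Every move lowers a or b (never raises either), so fill the grid row by row in increasing a, and left to right within a row: each cell's successors are then already labelled.
      b=0  b=1  b=2  b=3  b=4  b=5
a=0:    L    W    L    W    L    W
a=1:    L    W    L    W    L    W
a=2:    L    W    L    W    L    W
a=3:    L    W    L    W    L    W
a=4:    L    W    L    W    L    W
a=5:    W    W    W    W    W    W
Cells with no legal move (terminal, hence L): (0,0), (1,0), (2,0), (3,0), (4,0).
The remaining L cells, each justified by listing all of its moves:
(0,2): only reaches (0,1)(W), which is W → L
(0,4): only reaches (0,3)(W), (0,1)(W), all W → L
(1,2): only reaches (1,1)(W), (0,1)(W), all W → L
(1,4): only reaches (1,3)(W), (1,1)(W), (0,3)(W), all W → L
(2,2): only reaches (2,1)(W), (1,1)(W), all W → L
(2,4): only reaches (2,3)(W), (2,1)(W), (1,3)(W), all W → L
(3,2): only reaches (3,1)(W), (2,1)(W), all W → L
(3,4): only reaches (3,3)(W), (3,1)(W), (2,3)(W), all W → L
(4,2): only reaches (4,1)(W), (3,1)(W), all W → L
(4,4): only reaches (4,3)(W), (4,1)(W), (3,3)(W), all W → L
Every other cell has at least one move into one of the L cells above, so it is W.
(5,5): the move to (4,4) reaches an L cell, so W
(4,4): one of the L cells justified above, so L
(5,2): the move to (0,2) reaches an L cell, so W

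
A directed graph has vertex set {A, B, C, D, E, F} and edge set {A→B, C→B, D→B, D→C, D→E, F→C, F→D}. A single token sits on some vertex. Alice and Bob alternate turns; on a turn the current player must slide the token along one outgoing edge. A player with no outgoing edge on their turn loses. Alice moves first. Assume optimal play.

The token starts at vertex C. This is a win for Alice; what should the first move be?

Move to B.

Label each position W (a win for the player to move) or L (a loss). A position with no legal move is L; any other position is W exactly when some move reaches an L, and L when every move reaches a W.
Every edge goes from a vertex to one that appears earlier in the order B, E, A, C, D, F, so processing vertices in that order labels each vertex after all of its successors.
B: no outgoing edge → L
E: no outgoing edge → L
A: →B(L), so W
C: →B(L), so W
D: →E(L), so W
F: →D(W), C(W) — all W, so L
From C, the L positions reachable in one move are: B.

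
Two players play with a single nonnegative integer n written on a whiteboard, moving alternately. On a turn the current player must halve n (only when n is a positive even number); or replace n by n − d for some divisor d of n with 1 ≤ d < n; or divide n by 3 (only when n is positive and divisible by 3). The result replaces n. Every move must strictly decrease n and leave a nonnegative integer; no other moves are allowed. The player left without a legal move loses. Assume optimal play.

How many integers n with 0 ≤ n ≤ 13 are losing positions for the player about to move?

Work bottom-up. With no move the player to move loses. Otherwise the position is W if at least one move leads to an L position for the opponent, and L if every move leads to a W.
n=0: no move → L
n=1: no move → L
n=2: can move to 1, which is L ⇒ W
n=3: can move to 1, which is L ⇒ W
n=4: moves to 2(W), 3(W); every one is W ⇒ L
n=5: can move to 4, which is L ⇒ W
n=6: can move to 4, which is L ⇒ W
n=7: the only move is to 6(W), a W ⇒ L
n=8: can move to 4, which is L ⇒ W
n=9: moves to 3(W), 6(W), 8(W); every one is W ⇒ L
n=10: can move to 9, which is L ⇒ W
n=11: the only move is to 10(W), a W ⇒ L
n=12: can move to 4, which is L ⇒ W
n=13: the only move is to 12(W), a W ⇒ L
L entries with 0 ≤ n ≤ 13: n = 0, 1, 4, 7, 9, 11, 13; that makes 7.

7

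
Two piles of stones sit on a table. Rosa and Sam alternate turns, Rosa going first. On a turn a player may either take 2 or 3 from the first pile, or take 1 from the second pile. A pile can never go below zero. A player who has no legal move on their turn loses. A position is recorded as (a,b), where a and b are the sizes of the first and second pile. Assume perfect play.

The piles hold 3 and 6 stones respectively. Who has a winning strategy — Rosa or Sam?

Rosa wins.

Compute win/loss labels from the base case upward. A position with no move is L. Any other position is W if it can reach an L in one move, else L.
No move ever increases a pile, so every position that can arise here has a ≤ 3 and b ≤ 6; it is enough to label the cells with 0 ≤ a ≤ 3 and 0 ≤ b ≤ 6.
Every move lowers a or b (never raises either), so fill the grid row by row in increasing a, and left to right within a row: each cell's successors are then already labelled.
      b=0  b=1  b=2  b=3  b=4  b=5  b=6
a=0:    L    W    L    W    L    W    L
a=1:    L    W    L    W    L    W    L
a=2:    W    L    W    L    W    L    W
a=3:    W    L    W    L    W    L    W
Cells with no legal move (terminal, hence L): (0,0), (1,0).
The remaining L cells, each justified by listing all of its moves:
(0,2): only reaches (0,1)(W), which is W → L
(0,4): only reaches (0,3)(W), which is W → L
(0,6): only reaches (0,5)(W), which is W → L
(1,2): only reaches (1,1)(W), which is W → L
(1,4): only reaches (1,3)(W), which is W → L
(1,6): only reaches (1,5)(W), which is W → L
(2,1): only reaches (0,1)(W), (2,0)(W), all W → L
(2,3): only reaches (0,3)(W), (2,2)(W), all W → L
(2,5): only reaches (0,5)(W), (2,4)(W), all W → L
(3,1): only reaches (1,1)(W), (0,1)(W), (3,0)(W), all W → L
(3,3): only reaches (1,3)(W), (0,3)(W), (3,2)(W), all W → L
(3,5): only reaches (1,5)(W), (0,5)(W), (3,4)(W), all W → L
Every other cell has at least one move into one of the L cells above, so it is W.
From (3,6) Rosa can move to (1,6), reaching an L position.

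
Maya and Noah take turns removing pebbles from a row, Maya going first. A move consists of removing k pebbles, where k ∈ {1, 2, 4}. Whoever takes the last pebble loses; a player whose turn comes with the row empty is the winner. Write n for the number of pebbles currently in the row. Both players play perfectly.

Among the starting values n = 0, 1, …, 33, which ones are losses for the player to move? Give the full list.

Label each position W (a win for the player to move) or L (a loss). A position with no legal move is W; any other position is W exactly when some move reaches an L, and L when every move reaches a W.
n=0: no move; the opponent has just taken the last pebble and therefore loses → W
n=1: L (sole option 0(W) is W)
n=2: W (go to 1, an L position)
n=3: W (go to 1, an L position)
n=4: L (options 3(W), 2(W), 0(W) are all W)
n=5: W (go to 4, an L position)
n=6: W (go to 4, an L position)
n=7: L (options 6(W), 5(W), 3(W) are all W)
n=8: W (go to 7, an L position)
n=9: W (go to 7, an L position)
n=10: L (options 9(W), 8(W), 6(W) are all W)
n=11: W (go to 10, an L position)
n=12: W (go to 10, an L position)
n=13: L (options 12(W), 11(W), 9(W) are all W)
n=14: W (go to 13, an L position)
n=15: W (go to 13, an L position)
n=16: L (options 15(W), 14(W), 12(W) are all W)
n=17: W (go to 16, an L position)
n=18: W (go to 16, an L position)
n=19: L (options 18(W), 17(W), 15(W) are all W)
n=20: W (go to 19, an L position)
n=21: W (go to 19, an L position)
n=22: L (options 21(W), 20(W), 18(W) are all W)
n=23: W (go to 22, an L position)
n=24: W (go to 22, an L position)
n=25: L (options 24(W), 23(W), 21(W) are all W)
n=26: W (go to 25, an L position)
n=27: W (go to 25, an L position)
n=28: L (options 27(W), 26(W), 24(W) are all W)
n=29: W (go to 28, an L position)
n=30: W (go to 28, an L position)
n=31: L (options 30(W), 29(W), 27(W) are all W)
n=32: W (go to 31, an L position)
n=33: W (go to 31, an L position)
The losing starting values of n are exactly the entries labelled L in this table (11 of them).

1, 4, 7, 10, 13, 16, 19, 22, 25, 28, 31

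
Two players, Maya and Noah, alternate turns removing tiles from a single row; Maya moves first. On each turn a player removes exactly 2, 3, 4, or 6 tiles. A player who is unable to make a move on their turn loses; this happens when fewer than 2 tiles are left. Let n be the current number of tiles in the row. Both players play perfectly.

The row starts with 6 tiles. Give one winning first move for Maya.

Remove 6, leaving 0.

Compute win/loss labels from the base case upward. A position with no move is L. Any other position is W if it can reach an L in one move, else L.
n=0: no move → L
n=1: no move → L
n=2: reaches L-position 0 → W
n=3: reaches L-position 1 → W
n=4: reaches L-position 1 → W
n=5: reaches L-position 1 → W
n=6: reaches L-position 0 → W
From 6, the L positions reachable in one move are: 0.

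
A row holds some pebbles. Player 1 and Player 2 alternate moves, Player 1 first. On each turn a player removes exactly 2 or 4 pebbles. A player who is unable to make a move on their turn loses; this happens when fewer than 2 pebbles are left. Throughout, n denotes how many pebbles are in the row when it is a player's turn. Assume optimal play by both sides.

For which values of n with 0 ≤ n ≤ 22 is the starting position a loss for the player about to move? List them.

0, 1, 6, 7, 12, 13, 18, 19

Classify positions by backward induction: terminal positions (no move available) are L. From any other position, the mover wins iff some move reaches an L.
n=0: no move → L
n=1: no move → L
n=2: →0(L), so W
n=3: →1(L), so W
n=4: →0(L), so W
n=5: →1(L), so W
n=6: →4(W), 2(W) — all W, so L
n=7: →5(W), 3(W) — all W, so L
n=8: →6(L), so W
n=9: →7(L), so W
n=10: →6(L), so W
n=11: →7(L), so W
n=12: →10(W), 8(W) — all W, so L
n=13: →11(W), 9(W) — all W, so L
n=14: →12(L), so W
n=15: →13(L), so W
n=16: →12(L), so W
n=17: →13(L), so W
n=18: →16(W), 14(W) — all W, so L
n=19: →17(W), 15(W) — all W, so L
n=20: →18(L), so W
n=21: →19(L), so W
n=22: →18(L), so W
Reading off the rows marked L gives the requested list; there are 8 such values of n.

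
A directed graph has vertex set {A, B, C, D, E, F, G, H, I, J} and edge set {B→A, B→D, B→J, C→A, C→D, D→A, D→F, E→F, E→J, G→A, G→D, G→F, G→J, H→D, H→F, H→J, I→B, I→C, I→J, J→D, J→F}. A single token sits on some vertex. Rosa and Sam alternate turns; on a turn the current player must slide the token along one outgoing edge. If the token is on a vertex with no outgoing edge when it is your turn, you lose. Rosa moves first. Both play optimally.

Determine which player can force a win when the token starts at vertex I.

Build the W/L table. Terminal = L. A non-terminal position is W if it has a move to some L; otherwise it is L.
Every edge goes from a vertex to one that appears earlier in the order A, F, D, J, C, B, I, H, G, E, so processing vertices in that order labels each vertex after all of its successors.
A: no outgoing edge → L
F: no outgoing edge → L
D: W (go to F, an L position)
J: W (go to F, an L position)
C: W (go to A, an L position)
B: W (go to A, an L position)
I: L (options B(W), C(W), J(W) are all W)
H: W (go to F, an L position)
G: W (go to F, an L position)
E: W (go to F, an L position)
Every move from I reaches a W position, so the mover loses.

Sam wins.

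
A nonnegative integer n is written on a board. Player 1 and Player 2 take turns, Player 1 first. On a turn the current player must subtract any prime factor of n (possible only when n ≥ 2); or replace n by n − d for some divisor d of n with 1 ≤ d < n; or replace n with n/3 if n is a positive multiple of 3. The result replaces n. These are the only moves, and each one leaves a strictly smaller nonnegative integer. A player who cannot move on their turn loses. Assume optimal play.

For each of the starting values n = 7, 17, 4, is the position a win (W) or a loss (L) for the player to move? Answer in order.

7: W, 17: W, 4: L

Classify positions by backward induction: terminal positions (no move available) are L. From any other position, the mover wins iff some move reaches an L.
n=0: no move → L
n=1: no move → L
n=2: →0(L), so W
n=3: →0(L), so W
n=4: →2(W), 3(W) — all W, so L
n=5: →0(L), so W
n=6: →4(L), so W
n=7: →0(L), so W
n=8: →4(L), so W
n=9: →3(W), 6(W), 8(W) — all W, so L
n=10: →9(L), so W
n=11: →0(L), so W
n=12: →4(L), so W
n=13: →0(L), so W
n=14: →7(W), 12(W), 13(W) — all W, so L
n=15: →14(L), so W
n=16: →14(L), so W
n=17: →0(L), so W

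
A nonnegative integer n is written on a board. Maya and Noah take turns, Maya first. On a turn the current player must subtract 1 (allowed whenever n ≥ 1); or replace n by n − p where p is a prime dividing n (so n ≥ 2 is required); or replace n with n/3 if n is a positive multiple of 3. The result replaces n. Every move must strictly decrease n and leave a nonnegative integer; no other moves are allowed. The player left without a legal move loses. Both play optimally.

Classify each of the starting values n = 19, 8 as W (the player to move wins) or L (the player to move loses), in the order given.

19: W, 8: L

Positions with no move are L. A position that does have a move is losing for the player to move precisely when every available move leads to a winning position for the opponent. Fill in the labels:
n=0: no move → L
n=1: reaches L-position 0 → W
n=2: reaches L-position 0 → W
n=3: reaches L-position 0 → W
n=4: only reaches 2(W), 3(W), all W → L
n=5: reaches L-position 0 → W
n=6: reaches L-position 4 → W
n=7: reaches L-position 0 → W
n=8: only reaches 6(W), 7(W), all W → L
n=9: reaches L-position 8 → W
n=10: reaches L-position 8 → W
n=11: reaches L-position 0 → W
n=12: reaches L-position 4 → W
n=13: reaches L-position 0 → W
n=14: only reaches 7(W), 12(W), 13(W), all W → L
n=15: reaches L-position 14 → W
n=16: reaches L-position 14 → W
n=17: reaches L-position 0 → W
n=18: only reaches 6(W), 15(W), 16(W), 17(W), all W → L
n=19: reaches L-position 0 → W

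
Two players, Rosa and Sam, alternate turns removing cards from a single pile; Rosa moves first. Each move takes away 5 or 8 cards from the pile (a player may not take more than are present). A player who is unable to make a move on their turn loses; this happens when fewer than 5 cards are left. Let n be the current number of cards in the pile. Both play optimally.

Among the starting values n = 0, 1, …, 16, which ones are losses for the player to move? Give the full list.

0, 1, 2, 3, 4, 13, 14, 15, 16

Work bottom-up. With no move the player to move loses. Otherwise the position is W if at least one move leads to an L position for the opponent, and L if every move leads to a W.
n=0: no move → L
n=1: no move → L
n=2: no move → L
n=3: no move → L
n=4: no move → L
n=5: reaches L-position 0 → W
n=6: reaches L-position 1 → W
n=7: reaches L-position 2 → W
n=8: reaches L-position 3 → W
n=9: reaches L-position 4 → W
n=10: reaches L-position 2 → W
n=11: reaches L-position 3 → W
n=12: reaches L-position 4 → W
n=13: only reaches 8(W), 5(W), all W → L
n=14: only reaches 9(W), 6(W), all W → L
n=15: only reaches 10(W), 7(W), all W → L
n=16: only reaches 11(W), 8(W), all W → L
The losing starting values of n are exactly the entries labelled L in this table (9 of them).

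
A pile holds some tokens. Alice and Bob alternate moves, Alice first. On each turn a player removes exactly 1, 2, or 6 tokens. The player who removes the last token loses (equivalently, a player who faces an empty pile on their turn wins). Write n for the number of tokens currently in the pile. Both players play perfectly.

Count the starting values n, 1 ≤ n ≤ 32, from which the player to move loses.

10

Build the W/L table. Terminal = W. A non-terminal position is W if it has a move to some L; otherwise it is L.
n=0: no move; the opponent has just taken the last token and therefore loses → W
n=1: only reaches 0(W), which is W → L
n=2: reaches L-position 1 → W
n=3: reaches L-position 1 → W
n=4: only reaches 3(W), 2(W), all W → L
n=5: reaches L-position 4 → W
n=6: reaches L-position 4 → W
n=7: reaches L-position 1 → W
n=8: only reaches 7(W), 6(W), 2(W), all W → L
n=9: reaches L-position 8 → W
n=10: reaches L-position 8 → W
n=11: only reaches 10(W), 9(W), 5(W), all W → L
n=12: reaches L-position 11 → W
n=13: reaches L-position 11 → W
n=14: reaches L-position 8 → W
n=15: only reaches 14(W), 13(W), 9(W), all W → L
n=16: reaches L-position 15 → W
n=17: reaches L-position 15 → W
n=18: only reaches 17(W), 16(W), 12(W), all W → L
n=19: reaches L-position 18 → W
n=20: reaches L-position 18 → W
n=21: reaches L-position 15 → W
n=22: only reaches 21(W), 20(W), 16(W), all W → L
n=23: reaches L-position 22 → W
n=24: reaches L-position 22 → W
n=25: only reaches 24(W), 23(W), 19(W), all W → L
n=26: reaches L-position 25 → W
n=27: reaches L-position 25 → W
n=28: reaches L-position 22 → W
n=29: only reaches 28(W), 27(W), 23(W), all W → L
n=30: reaches L-position 29 → W
n=31: reaches L-position 29 → W
n=32: only reaches 31(W), 30(W), 26(W), all W → L
L entries with 1 ≤ n ≤ 32 (the range starts at n=1): n = 1, 4, 8, 11, 15, 18, 22, 25, 29, 32; that makes 10.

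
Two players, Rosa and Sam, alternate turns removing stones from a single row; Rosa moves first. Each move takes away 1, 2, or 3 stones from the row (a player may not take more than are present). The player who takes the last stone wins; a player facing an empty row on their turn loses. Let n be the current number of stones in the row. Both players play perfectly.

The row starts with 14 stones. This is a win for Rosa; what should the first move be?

Label each position W (a win for the player to move) or L (a loss). A position with no legal move is L; any other position is W exactly when some move reaches an L, and L when every move reaches a W.
n=0: no move → L
n=1: →0(L), so W
n=2: →0(L), so W
n=3: →0(L), so W
n=4: →3(W), 2(W), 1(W) — all W, so L
n=5: →4(L), so W
n=6: →4(L), so W
n=7: →4(L), so W
n=8: →7(W), 6(W), 5(W) — all W, so L
n=9: →8(L), so W
n=10: →8(L), so W
n=11: →8(L), so W
n=12: →11(W), 10(W), 9(W) — all W, so L
n=13: →12(L), so W
n=14: →12(L), so W
From 14, the L positions reachable in one move are: 12.

Remove 2, leaving 12.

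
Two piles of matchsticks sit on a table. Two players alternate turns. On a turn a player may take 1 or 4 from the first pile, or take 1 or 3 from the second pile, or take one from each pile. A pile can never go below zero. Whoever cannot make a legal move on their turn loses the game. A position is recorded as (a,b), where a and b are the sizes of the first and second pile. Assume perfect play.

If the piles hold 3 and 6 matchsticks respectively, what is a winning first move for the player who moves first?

Use the standard recursion: the mover loses at a terminal position; elsewhere, the mover wins exactly when some move hands the opponent an L position.
No move ever increases a pile, so every position that can arise here has a ≤ 3 and b ≤ 6; it is enough to label the cells with 0 ≤ a ≤ 3 and 0 ≤ b ≤ 6.
Every move lowers a or b (never raises either), so fill the grid row by row in increasing a, and left to right within a row: each cell's successors are then already labelled.
      b=0  b=1  b=2  b=3  b=4  b=5  b=6
a=0:    L    W    L    W    L    W    L
a=1:    W    W    W    W    W    W    W
a=2:    L    W    L    W    L    W    L
a=3:    W    W    W    W    W    W    W
Cells with no legal move (terminal, hence L): (0,0).
The remaining L cells, each justified by listing all of its moves:
(0,2): the only move is to (0,1)(W), a W ⇒ L
(0,4): moves to (0,3)(W), (0,1)(W); every one is W ⇒ L
(0,6): moves to (0,5)(W), (0,3)(W); every one is W ⇒ L
(2,0): the only move is to (1,0)(W), a W ⇒ L
(2,2): moves to (1,2)(W), (2,1)(W), (1,1)(W); every one is W ⇒ L
(2,4): moves to (1,4)(W), (2,3)(W), (2,1)(W), (1,3)(W); every one is W ⇒ L
(2,6): moves to (1,6)(W), (2,5)(W), (2,3)(W), (1,5)(W); every one is W ⇒ L
Every other cell has at least one move into one of the L cells above, so it is W.
From (3,6), the L positions reachable in one move are: (2,6).

Move to (2,6).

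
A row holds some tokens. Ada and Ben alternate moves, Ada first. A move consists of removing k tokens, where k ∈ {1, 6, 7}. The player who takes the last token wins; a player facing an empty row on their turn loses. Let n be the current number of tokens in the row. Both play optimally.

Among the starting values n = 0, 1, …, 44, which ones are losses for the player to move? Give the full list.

Work bottom-up. With no move the player to move loses. Otherwise the position is W if at least one move leads to an L position for the opponent, and L if every move leads to a W.
n=0: no move → L
n=1: W (go to 0, an L position)
n=2: L (sole option 1(W) is W)
n=3: W (go to 2, an L position)
n=4: L (sole option 3(W) is W)
n=5: W (go to 4, an L position)
n=6: W (go to 0, an L position)
n=7: W (go to 0, an L position)
n=8: W (go to 2, an L position)
n=9: W (go to 2, an L position)
n=10: W (go to 4, an L position)
n=11: W (go to 4, an L position)
n=12: L (options 11(W), 6(W), 5(W) are all W)
n=13: W (go to 12, an L position)
n=14: L (options 13(W), 8(W), 7(W) are all W)
n=15: W (go to 14, an L position)
n=16: L (options 15(W), 10(W), 9(W) are all W)
n=17: W (go to 16, an L position)
n=18: W (go to 12, an L position)
n=19: W (go to 12, an L position)
n=20: W (go to 14, an L position)
n=21: W (go to 14, an L position)
n=22: W (go to 16, an L position)
n=23: W (go to 16, an L position)
n=24: L (options 23(W), 18(W), 17(W) are all W)
n=25: W (go to 24, an L position)
n=26: L (options 25(W), 20(W), 19(W) are all W)
n=27: W (go to 26, an L position)
n=28: L (options 27(W), 22(W), 21(W) are all W)
n=29: W (go to 28, an L position)
n=30: W (go to 24, an L position)
n=31: W (go to 24, an L position)
n=32: W (go to 26, an L position)
n=33: W (go to 26, an L position)
n=34: W (go to 28, an L position)
n=35: W (go to 28, an L position)
n=36: L (options 35(W), 30(W), 29(W) are all W)
n=37: W (go to 36, an L position)
n=38: L (options 37(W), 32(W), 31(W) are all W)
n=39: W (go to 38, an L position)
n=40: L (options 39(W), 34(W), 33(W) are all W)
n=41: W (go to 40, an L position)
n=42: W (go to 36, an L position)
n=43: W (go to 36, an L position)
n=44: W (go to 38, an L position)
Reading off the rows marked L gives the requested list; there are 12 such values of n.

0, 2, 4, 12, 14, 16, 24, 26, 28, 36, 38, 40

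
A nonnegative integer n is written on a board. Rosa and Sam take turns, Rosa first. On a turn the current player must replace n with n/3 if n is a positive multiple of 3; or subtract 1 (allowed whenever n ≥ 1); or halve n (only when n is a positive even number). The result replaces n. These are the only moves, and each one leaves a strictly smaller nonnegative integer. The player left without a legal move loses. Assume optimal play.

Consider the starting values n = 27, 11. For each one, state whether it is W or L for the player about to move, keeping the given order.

Label each position W (a win for the player to move) or L (a loss). A position with no legal move is L; any other position is W exactly when some move reaches an L, and L when every move reaches a W.
n=0: no move → L
n=1: can move to 0, which is L ⇒ W
n=2: the only move is to 1(W), a W ⇒ L
n=3: can move to 2, which is L ⇒ W
n=4: can move to 2, which is L ⇒ W
n=5: the only move is to 4(W), a W ⇒ L
n=6: can move to 2, which is L ⇒ W
n=7: the only move is to 6(W), a W ⇒ L
n=8: can move to 7, which is L ⇒ W
n=9: moves to 3(W), 8(W); every one is W ⇒ L
n=10: can move to 5, which is L ⇒ W
n=11: the only move is to 10(W), a W ⇒ L
n=12: can move to 11, which is L ⇒ W
n=13: the only move is to 12(W), a W ⇒ L
n=14: can move to 7, which is L ⇒ W
n=15: can move to 5, which is L ⇒ W
n=16: moves to 8(W), 15(W); every one is W ⇒ L
n=17: can move to 16, which is L ⇒ W
n=18: can move to 9, which is L ⇒ W
n=19: the only move is to 18(W), a W ⇒ L
n=20: can move to 19, which is L ⇒ W
n=21: can move to 7, which is L ⇒ W
n=22: can move to 11, which is L ⇒ W
n=23: the only move is to 22(W), a W ⇒ L
n=24: can move to 23, which is L ⇒ W
n=25: the only move is to 24(W), a W ⇒ L
n=26: can move to 13, which is L ⇒ W
n=27: can move to 9, which is L ⇒ W

27: W, 11: L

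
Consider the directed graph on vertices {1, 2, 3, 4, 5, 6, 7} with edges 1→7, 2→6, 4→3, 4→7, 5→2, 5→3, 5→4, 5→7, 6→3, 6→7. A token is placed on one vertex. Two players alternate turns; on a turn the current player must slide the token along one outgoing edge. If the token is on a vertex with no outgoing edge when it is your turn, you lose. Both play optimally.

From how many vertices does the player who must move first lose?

3

Use the standard recursion: the mover loses at a terminal position; elsewhere, the mover wins exactly when some move hands the opponent an L position.
Every edge goes from a vertex to one that appears earlier in the order 7, 3, 4, 6, 2, 1, 5, so processing vertices in that order labels each vertex after all of its successors.
7: no outgoing edge → L
3: no outgoing edge → L
4: W (go to 3, an L position)
6: W (go to 3, an L position)
2: L (sole option 6(W) is W)
1: W (go to 7, an L position)
5: W (go to 2, an L position)
The L vertices are 2, 3, 7; that is 3 in all.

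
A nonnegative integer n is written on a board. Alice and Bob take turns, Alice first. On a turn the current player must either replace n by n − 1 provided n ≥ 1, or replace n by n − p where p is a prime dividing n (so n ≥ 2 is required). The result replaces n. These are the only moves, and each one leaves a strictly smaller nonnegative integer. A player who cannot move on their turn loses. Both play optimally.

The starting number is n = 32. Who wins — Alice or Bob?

Bob wins.

Positions with no move are L. A position that does have a move is losing for the player to move precisely when every available move leads to a winning position for the opponent. Fill in the labels:
n=0: no move → L
n=1: can move to 0, which is L ⇒ W
n=2: can move to 0, which is L ⇒ W
n=3: can move to 0, which is L ⇒ W
n=4: moves to 2(W), 3(W); every one is W ⇒ L
n=5: can move to 0, which is L ⇒ W
n=6: can move to 4, which is L ⇒ W
n=7: can move to 0, which is L ⇒ W
n=8: moves to 6(W), 7(W); every one is W ⇒ L
n=9: can move to 8, which is L ⇒ W
n=10: can move to 8, which is L ⇒ W
n=11: can move to 0, which is L ⇒ W
n=12: moves to 9(W), 10(W), 11(W); every one is W ⇒ L
n=13: can move to 0, which is L ⇒ W
n=14: can move to 12, which is L ⇒ W
n=15: can move to 12, which is L ⇒ W
n=16: moves to 14(W), 15(W); every one is W ⇒ L
n=17: can move to 0, which is L ⇒ W
n=18: can move to 16, which is L ⇒ W
n=19: can move to 0, which is L ⇒ W
n=20: moves to 15(W), 18(W), 19(W); every one is W ⇒ L
n=21: can move to 20, which is L ⇒ W
n=22: can move to 20, which is L ⇒ W
n=23: can move to 0, which is L ⇒ W
n=24: moves to 21(W), 22(W), 23(W); every one is W ⇒ L
n=25: can move to 20, which is L ⇒ W
n=26: can move to 24, which is L ⇒ W
n=27: can move to 24, which is L ⇒ W
n=28: moves to 21(W), 26(W), 27(W); every one is W ⇒ L
n=29: can move to 0, which is L ⇒ W
n=30: can move to 28, which is L ⇒ W
n=31: can move to 0, which is L ⇒ W
n=32: moves to 30(W), 31(W); every one is W ⇒ L
The starting position 32 is L: whatever Alice does, the opponent receives a W position.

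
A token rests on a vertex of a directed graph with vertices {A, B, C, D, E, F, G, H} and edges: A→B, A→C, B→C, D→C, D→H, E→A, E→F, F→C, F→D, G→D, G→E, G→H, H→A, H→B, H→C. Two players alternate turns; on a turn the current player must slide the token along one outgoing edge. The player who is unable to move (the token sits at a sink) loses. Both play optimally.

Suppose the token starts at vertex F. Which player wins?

The first player wins.

Build the W/L table. Terminal = L. A non-terminal position is W if it has a move to some L; otherwise it is L.
Every edge goes from a vertex to one that appears earlier in the order C, B, A, H, D, F, E, G, so processing vertices in that order labels each vertex after all of its successors.
C: no outgoing edge → L
B: →C(L), so W
A: →C(L), so W
H: →C(L), so W
D: →C(L), so W
F: →C(L), so W
E: →F(W), A(W) — all W, so L
G: →E(L), so W
The starting position F is W: the player to move should move to C, handing over an L position.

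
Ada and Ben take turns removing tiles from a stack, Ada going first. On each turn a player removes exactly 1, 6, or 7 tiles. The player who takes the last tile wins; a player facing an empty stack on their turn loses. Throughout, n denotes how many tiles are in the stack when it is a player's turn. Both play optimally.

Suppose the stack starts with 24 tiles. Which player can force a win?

Positions with no move are L. A position that does have a move is losing for the player to move precisely when every available move leads to a winning position for the opponent. Fill in the labels:
n=0: no move → L
n=1: W (go to 0, an L position)
n=2: L (sole option 1(W) is W)
n=3: W (go to 2, an L position)
n=4: L (sole option 3(W) is W)
n=5: W (go to 4, an L position)
n=6: W (go to 0, an L position)
n=7: W (go to 0, an L position)
n=8: W (go to 2, an L position)
n=9: W (go to 2, an L position)
n=10: W (go to 4, an L position)
n=11: W (go to 4, an L position)
n=12: L (options 11(W), 6(W), 5(W) are all W)
n=13: W (go to 12, an L position)
n=14: L (options 13(W), 8(W), 7(W) are all W)
n=15: W (go to 14, an L position)
n=16: L (options 15(W), 10(W), 9(W) are all W)
n=17: W (go to 16, an L position)
n=18: W (go to 12, an L position)
n=19: W (go to 12, an L position)
n=20: W (go to 14, an L position)
n=21: W (go to 14, an L position)
n=22: W (go to 16, an L position)
n=23: W (go to 16, an L position)
n=24: L (options 23(W), 18(W), 17(W) are all W)
Every move from 24 reaches a W position, so the mover loses.

Ben wins.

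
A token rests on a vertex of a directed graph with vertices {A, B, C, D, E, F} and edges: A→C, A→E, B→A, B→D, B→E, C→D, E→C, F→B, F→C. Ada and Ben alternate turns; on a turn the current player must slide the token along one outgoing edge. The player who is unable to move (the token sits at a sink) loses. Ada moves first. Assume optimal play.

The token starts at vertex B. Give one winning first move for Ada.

Label each position W (a win for the player to move) or L (a loss). A position with no legal move is L; any other position is W exactly when some move reaches an L, and L when every move reaches a W.
Every edge goes from a vertex to one that appears earlier in the order D, C, E, A, B, F, so processing vertices in that order labels each vertex after all of its successors.
D: no outgoing edge → L
C: W (go to D, an L position)
E: L (sole option C(W) is W)
A: W (go to E, an L position)
B: W (go to E, an L position)
F: L (options B(W), C(W) are all W)
From B, the L positions reachable in one move are: E, D. Any move reaching one of these is winning.

Move to E.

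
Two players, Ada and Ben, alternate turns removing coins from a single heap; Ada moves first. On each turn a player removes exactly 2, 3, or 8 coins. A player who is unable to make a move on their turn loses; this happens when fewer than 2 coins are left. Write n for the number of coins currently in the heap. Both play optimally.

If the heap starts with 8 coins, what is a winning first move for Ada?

Build the W/L table. Terminal = L. A non-terminal position is W if it has a move to some L; otherwise it is L.
n=0: no move → L
n=1: no move → L
n=2: reaches L-position 0 → W
n=3: reaches L-position 1 → W
n=4: reaches L-position 1 → W
n=5: only reaches 3(W), 2(W), all W → L
n=6: only reaches 4(W), 3(W), all W → L
n=7: reaches L-position 5 → W
n=8: reaches L-position 6 → W
From 8, the L positions reachable in one move are: 6, 5, 0. Any move reaching one of these is winning.

Remove 2, leaving 6.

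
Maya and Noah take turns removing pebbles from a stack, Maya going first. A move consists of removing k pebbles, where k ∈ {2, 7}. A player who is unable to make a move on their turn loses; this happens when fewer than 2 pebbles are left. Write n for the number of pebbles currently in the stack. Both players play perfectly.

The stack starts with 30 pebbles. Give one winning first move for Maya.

Remove 2, leaving 28.

Classify positions by backward induction: terminal positions (no move available) are L. From any other position, the mover wins iff some move reaches an L.
n=0: no move → L
n=1: no move → L
n=2: →0(L), so W
n=3: →1(L), so W
n=4: →2(W) only, which is W, so L
n=5: →3(W) only, which is W, so L
n=6: →4(L), so W
n=7: →5(L), so W
n=8: →1(L), so W
n=9: →7(W), 2(W) — all W, so L
n=10: →8(W), 3(W) — all W, so L
n=11: →9(L), so W
n=12: →10(L), so W
n=13: →11(W), 6(W) — all W, so L
n=14: →12(W), 7(W) — all W, so L
n=15: →13(L), so W
n=16: →14(L), so W
n=17: →10(L), so W
n=18: →16(W), 11(W) — all W, so L
n=19: →17(W), 12(W) — all W, so L
n=20: →18(L), so W
n=21: →19(L), so W
n=22: →20(W), 15(W) — all W, so L
n=23: →21(W), 16(W) — all W, so L
n=24: →22(L), so W
n=25: →23(L), so W
n=26: →19(L), so W
n=27: →25(W), 20(W) — all W, so L
n=28: →26(W), 21(W) — all W, so L
n=29: →27(L), so W
n=30: →28(L), so W
From 30, the L positions reachable in one move are: 28, 23. Any move reaching one of these is winning.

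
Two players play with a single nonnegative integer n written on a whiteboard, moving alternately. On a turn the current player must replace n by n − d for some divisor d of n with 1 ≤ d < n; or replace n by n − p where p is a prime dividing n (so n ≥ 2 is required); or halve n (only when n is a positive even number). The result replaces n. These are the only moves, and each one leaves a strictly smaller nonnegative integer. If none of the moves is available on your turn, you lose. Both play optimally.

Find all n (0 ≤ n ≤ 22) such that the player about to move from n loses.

Label each position W (a win for the player to move) or L (a loss). A position with no legal move is L; any other position is W exactly when some move reaches an L, and L when every move reaches a W.
n=0: no move → L
n=1: no move → L
n=2: →0(L), so W
n=3: →0(L), so W
n=4: →2(W), 3(W) — all W, so L
n=5: →0(L), so W
n=6: →4(L), so W
n=7: →0(L), so W
n=8: →4(L), so W
n=9: →6(W), 8(W) — all W, so L
n=10: →9(L), so W
n=11: →0(L), so W
n=12: →9(L), so W
n=13: →0(L), so W
n=14: →7(W), 12(W), 13(W) — all W, so L
n=15: →14(L), so W
n=16: →14(L), so W
n=17: →0(L), so W
n=18: →9(L), so W
n=19: →0(L), so W
n=20: →10(W), 15(W), 16(W), 18(W), 19(W) — all W, so L
n=21: →14(L), so W
n=22: →20(L), so W
Reading off the rows marked L gives the requested list; there are 6 such values of n.

0, 1, 4, 9, 14, 20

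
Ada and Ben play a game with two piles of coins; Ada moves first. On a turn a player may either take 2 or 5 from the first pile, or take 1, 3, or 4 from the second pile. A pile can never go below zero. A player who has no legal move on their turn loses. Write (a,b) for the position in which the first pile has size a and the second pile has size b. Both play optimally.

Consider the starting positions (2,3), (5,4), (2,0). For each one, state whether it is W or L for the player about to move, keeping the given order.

(2,3): L, (5,4): L, (2,0): W

Classify positions by backward induction: terminal positions (no move available) are L. From any other position, the mover wins iff some move reaches an L.
No move ever increases a pile, so every position that can arise here has a ≤ 5 and b ≤ 4; it is enough to label the cells with 0 ≤ a ≤ 5 and 0 ≤ b ≤ 4.
Every move lowers a or b (never raises either), so fill the grid row by row in increasing a, and left to right within a row: each cell's successors are then already labelled.
      b=0  b=1  b=2  b=3  b=4
a=0:    L    W    L    W    W
a=1:    L    W    L    W    W
a=2:    W    L    W    L    W
a=3:    W    L    W    L    W
a=4:    L    W    L    W    W
a=5:    W    W    W    W    L
Cells with no legal move (terminal, hence L): (0,0), (1,0).
The remaining L cells, each justified by listing all of its moves:
(0,2): only reaches (0,1)(W), which is W → L
(1,2): only reaches (1,1)(W), which is W → L
(2,1): only reaches (0,1)(W), (2,0)(W), all W → L
(2,3): only reaches (0,3)(W), (2,2)(W), (2,0)(W), all W → L
(3,1): only reaches (1,1)(W), (3,0)(W), all W → L
(3,3): only reaches (1,3)(W), (3,2)(W), (3,0)(W), all W → L
(4,0): only reaches (2,0)(W), which is W → L
(4,2): only reaches (2,2)(W), (4,1)(W), all W → L
(5,4): only reaches (3,4)(W), (0,4)(W), (5,3)(W), (5,1)(W), (5,0)(W), all W → L
Every other cell has at least one move into one of the L cells above, so it is W.
(2,3): one of the L cells justified above, so L
(5,4): one of the L cells justified above, so L
(2,0): the move to (0,0) reaches an L cell, so W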